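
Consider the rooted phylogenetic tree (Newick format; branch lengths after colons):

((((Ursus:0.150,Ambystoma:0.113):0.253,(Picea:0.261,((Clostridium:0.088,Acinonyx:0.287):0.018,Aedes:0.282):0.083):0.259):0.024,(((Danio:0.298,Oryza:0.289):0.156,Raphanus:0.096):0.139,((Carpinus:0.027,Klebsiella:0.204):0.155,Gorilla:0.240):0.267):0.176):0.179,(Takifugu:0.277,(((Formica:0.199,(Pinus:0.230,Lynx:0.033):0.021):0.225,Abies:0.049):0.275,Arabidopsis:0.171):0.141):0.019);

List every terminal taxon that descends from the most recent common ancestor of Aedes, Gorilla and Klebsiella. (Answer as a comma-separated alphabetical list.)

Acinonyx, Aedes, Ambystoma, Carpinus, Clostridium, Danio, Gorilla, Klebsiella, Oryza, Picea, Raphanus, Ursus

Tracing Aedes: it sits inside ((Clostridium,Acinonyx),Aedes).
Tracing Gorilla: it sits inside ((Carpinus,Klebsiella),Gorilla).
Tracing Klebsiella: it sits inside (Carpinus,Klebsiella).
The smallest clade enclosing all 3 is (((Ursus,Ambystoma),(Picea,((Clostridium,Acinonyx),Aedes))),(((Danio,Oryza),Raphanus),((Carpinus,Klebsiella),Gorilla))); the answer is its 12 terminal taxa in alphabetical order.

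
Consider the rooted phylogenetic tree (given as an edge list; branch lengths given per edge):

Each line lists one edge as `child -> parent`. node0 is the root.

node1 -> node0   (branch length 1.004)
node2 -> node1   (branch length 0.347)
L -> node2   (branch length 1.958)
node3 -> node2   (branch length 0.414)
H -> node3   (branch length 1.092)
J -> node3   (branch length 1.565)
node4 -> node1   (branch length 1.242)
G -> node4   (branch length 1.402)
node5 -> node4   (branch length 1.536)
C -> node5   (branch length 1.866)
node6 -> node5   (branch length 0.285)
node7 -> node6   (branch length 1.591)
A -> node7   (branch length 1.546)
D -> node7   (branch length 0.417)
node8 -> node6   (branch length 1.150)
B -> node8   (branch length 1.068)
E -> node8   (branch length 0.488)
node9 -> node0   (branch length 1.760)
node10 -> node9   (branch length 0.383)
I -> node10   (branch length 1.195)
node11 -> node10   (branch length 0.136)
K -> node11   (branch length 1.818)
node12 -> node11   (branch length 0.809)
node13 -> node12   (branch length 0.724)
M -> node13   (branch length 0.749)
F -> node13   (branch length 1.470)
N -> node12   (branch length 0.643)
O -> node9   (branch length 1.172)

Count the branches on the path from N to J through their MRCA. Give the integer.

9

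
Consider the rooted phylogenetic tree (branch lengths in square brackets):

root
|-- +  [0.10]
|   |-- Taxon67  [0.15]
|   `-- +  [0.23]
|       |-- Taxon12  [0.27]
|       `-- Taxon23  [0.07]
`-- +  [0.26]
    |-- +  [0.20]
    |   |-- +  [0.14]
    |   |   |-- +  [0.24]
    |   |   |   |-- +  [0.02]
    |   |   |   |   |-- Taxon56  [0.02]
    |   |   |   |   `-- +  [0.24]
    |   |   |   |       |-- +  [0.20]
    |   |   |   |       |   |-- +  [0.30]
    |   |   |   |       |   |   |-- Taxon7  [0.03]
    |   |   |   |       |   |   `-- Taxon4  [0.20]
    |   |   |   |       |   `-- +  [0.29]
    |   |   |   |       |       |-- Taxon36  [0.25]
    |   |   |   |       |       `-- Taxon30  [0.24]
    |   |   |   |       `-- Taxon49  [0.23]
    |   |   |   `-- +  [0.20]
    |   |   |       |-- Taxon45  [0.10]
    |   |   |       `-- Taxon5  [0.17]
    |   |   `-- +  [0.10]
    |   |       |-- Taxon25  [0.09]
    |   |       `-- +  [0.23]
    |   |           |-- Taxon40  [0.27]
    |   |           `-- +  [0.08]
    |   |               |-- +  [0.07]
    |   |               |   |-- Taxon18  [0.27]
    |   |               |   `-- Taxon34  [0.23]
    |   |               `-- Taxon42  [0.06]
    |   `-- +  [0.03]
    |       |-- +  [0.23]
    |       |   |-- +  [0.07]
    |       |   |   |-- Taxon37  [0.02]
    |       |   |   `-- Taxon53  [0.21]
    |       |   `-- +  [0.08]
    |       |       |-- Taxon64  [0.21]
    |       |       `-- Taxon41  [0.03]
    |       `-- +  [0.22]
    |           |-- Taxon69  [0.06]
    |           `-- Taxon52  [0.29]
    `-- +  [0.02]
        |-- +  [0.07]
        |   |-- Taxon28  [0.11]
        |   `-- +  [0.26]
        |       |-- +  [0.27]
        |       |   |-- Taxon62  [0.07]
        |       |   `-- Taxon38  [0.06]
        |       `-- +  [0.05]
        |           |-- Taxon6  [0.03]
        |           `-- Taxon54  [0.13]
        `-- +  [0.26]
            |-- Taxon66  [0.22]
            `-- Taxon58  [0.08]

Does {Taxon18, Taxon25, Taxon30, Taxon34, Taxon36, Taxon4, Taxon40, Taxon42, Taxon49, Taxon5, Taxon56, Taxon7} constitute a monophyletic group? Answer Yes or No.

The MRCA of the listed taxa subtends (((Taxon56,(((Taxon7,Taxon4),(Taxon36,Taxon30)),Taxon49)),(Taxon45,Taxon5)),(Taxon25,(Taxon40,((Taxon18,Taxon34),Taxon42)))).
That clade also contains Taxon45, which is not in the proposed group, so the group is not monophyletic.

No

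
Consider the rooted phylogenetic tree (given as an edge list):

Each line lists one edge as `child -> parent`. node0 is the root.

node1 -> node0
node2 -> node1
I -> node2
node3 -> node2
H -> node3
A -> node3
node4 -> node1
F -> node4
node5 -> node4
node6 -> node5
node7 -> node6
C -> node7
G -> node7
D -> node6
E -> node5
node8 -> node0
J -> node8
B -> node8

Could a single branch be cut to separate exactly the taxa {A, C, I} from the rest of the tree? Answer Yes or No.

No

The MRCA of the listed taxa subtends ((I,(H,A)),(F,(((C,G),D),E))).
That clade also contains D, E, F, G, H, which are not in the proposed group, so the group is not monophyletic.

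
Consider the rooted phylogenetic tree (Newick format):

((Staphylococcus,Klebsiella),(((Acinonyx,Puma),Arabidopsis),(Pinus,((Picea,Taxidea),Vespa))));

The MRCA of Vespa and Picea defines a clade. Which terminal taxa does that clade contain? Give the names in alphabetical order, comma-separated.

Picea, Taxidea, Vespa

Tracing Vespa: it sits inside ((Picea,Taxidea),Vespa).
Tracing Picea: it sits inside (Picea,Taxidea).
The smallest clade enclosing both is ((Picea,Taxidea),Vespa); the answer is its 3 terminal taxa in alphabetical order.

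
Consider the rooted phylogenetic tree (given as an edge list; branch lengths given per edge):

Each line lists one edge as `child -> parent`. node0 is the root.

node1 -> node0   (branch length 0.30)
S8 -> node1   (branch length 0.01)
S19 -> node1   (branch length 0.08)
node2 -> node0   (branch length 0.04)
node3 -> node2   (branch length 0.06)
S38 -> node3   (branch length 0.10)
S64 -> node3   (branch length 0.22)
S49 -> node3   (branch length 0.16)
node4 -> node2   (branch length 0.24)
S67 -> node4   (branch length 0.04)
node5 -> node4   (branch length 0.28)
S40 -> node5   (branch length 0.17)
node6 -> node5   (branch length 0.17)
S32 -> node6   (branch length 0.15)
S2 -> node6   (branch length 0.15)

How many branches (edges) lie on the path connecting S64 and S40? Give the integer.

5

The MRCA of S64 and S40 is the node subtending ((S38,S64,S49),(S67,(S40,(S32,S2)))).
From S64 up to that node: 2 branches. From S40 up to the same node: 3 branches. Total: 2 + 3 = 5.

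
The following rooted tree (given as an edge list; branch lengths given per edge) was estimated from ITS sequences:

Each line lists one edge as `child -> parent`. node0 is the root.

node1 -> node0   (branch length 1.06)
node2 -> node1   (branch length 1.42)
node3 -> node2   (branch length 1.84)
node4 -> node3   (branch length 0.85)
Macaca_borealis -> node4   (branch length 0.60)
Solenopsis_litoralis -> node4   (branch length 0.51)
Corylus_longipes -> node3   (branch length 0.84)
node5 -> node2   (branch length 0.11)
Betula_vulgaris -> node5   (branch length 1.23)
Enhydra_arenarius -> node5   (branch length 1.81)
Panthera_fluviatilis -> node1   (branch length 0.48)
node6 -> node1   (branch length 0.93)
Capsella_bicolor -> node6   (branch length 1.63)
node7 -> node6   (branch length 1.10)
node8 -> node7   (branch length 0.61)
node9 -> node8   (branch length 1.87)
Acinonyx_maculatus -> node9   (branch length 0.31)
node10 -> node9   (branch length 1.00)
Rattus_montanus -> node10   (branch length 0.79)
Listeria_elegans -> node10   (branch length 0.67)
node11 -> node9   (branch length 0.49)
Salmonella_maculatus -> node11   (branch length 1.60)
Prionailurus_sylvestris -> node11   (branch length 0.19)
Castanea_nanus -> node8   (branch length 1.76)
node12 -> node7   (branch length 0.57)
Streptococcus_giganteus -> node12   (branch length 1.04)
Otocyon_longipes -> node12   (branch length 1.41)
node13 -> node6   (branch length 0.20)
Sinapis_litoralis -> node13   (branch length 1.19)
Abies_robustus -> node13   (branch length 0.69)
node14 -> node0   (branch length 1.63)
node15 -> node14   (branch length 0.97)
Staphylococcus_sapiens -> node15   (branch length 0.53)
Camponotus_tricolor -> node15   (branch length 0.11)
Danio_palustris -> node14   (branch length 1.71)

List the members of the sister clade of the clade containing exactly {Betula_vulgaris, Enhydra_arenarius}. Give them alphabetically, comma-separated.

The clade containing exactly {Betula_vulgaris, Enhydra_arenarius} attaches to the tree at the node subtending (((Macaca_borealis,Solenopsis_litoralis),Corylus_longipes),(Betula_vulgaris,Enhydra_arenarius)).
The other lineage descending from that same node — the sister group — is ((Macaca_borealis,Solenopsis_litoralis),Corylus_longipes); its 3 tips in alphabetical order are the answer.

Corylus_longipes, Macaca_borealis, Solenopsis_litoralis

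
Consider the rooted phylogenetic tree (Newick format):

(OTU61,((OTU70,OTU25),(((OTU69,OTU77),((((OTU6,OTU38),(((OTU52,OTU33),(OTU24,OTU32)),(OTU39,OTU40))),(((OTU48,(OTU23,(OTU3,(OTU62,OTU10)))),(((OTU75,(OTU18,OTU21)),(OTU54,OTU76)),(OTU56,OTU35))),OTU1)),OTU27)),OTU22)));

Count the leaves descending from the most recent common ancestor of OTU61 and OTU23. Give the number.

The MRCA of OTU61 and OTU23 is the root, so the clade is the entire tree.
That clade contains 28 terminal taxa: OTU1, OTU10, OTU18, OTU21, OTU22, OTU23, OTU24, OTU25, OTU27, OTU3, OTU32, OTU33, OTU35, OTU38, OTU39, OTU40, OTU48, OTU52, OTU54, OTU56, OTU6, OTU61, OTU62, OTU69, OTU70, OTU75, OTU76, OTU77.

28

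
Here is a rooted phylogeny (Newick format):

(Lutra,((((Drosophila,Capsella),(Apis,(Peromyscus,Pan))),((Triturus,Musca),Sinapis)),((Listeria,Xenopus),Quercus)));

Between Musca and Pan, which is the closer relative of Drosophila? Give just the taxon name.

The MRCA of Drosophila and Pan subtends ((Drosophila,Capsella),(Apis,(Peromyscus,Pan))) (5 taxa).
The MRCA of Drosophila and Musca subtends (((Drosophila,Capsella),(Apis,(Peromyscus,Pan))),((Triturus,Musca),Sinapis)) (8 taxa).
The first is nested inside the second, so Drosophila shares a more recent common ancestor with Pan.

Pan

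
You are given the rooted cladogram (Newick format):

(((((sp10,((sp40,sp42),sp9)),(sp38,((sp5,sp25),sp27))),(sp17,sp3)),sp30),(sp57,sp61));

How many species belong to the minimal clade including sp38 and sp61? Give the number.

The MRCA of sp38 and sp61 is the root, so the clade is the entire tree.
That clade contains 13 terminal taxa: sp10, sp17, sp25, sp27, sp3, sp30, sp38, sp40, sp42, sp5, sp57, sp61, sp9.

13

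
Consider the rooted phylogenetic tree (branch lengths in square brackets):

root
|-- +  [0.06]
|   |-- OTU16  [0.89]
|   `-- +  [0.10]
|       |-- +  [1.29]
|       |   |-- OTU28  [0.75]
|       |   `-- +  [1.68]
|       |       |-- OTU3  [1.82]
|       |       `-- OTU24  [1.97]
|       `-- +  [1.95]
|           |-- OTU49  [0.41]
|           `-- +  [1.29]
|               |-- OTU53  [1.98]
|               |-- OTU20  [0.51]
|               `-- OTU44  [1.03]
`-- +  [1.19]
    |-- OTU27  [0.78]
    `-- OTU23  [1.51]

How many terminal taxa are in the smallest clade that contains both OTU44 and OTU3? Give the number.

7

The MRCA of OTU44 and OTU3 is the node subtending ((OTU28,(OTU3,OTU24)),(OTU49,(OTU53,OTU20,OTU44))).
That clade contains 7 terminal taxa: OTU20, OTU24, OTU28, OTU3, OTU44, OTU49, OTU53.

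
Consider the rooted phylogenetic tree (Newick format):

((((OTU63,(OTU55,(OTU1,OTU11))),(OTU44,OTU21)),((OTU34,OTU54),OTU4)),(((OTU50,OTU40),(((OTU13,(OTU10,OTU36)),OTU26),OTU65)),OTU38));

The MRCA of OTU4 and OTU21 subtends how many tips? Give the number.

9

The MRCA of OTU4 and OTU21 is the node subtending (((OTU63,(OTU55,(OTU1,OTU11))),(OTU44,OTU21)),((OTU34,OTU54),OTU4)).
That clade contains 9 terminal taxa: OTU1, OTU11, OTU21, OTU34, OTU4, OTU44, OTU54, OTU55, OTU63.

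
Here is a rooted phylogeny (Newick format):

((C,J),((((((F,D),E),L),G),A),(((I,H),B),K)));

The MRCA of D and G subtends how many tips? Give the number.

The MRCA of D and G is the node subtending ((((F,D),E),L),G).
That clade contains 5 terminal taxa: D, E, F, G, L.

5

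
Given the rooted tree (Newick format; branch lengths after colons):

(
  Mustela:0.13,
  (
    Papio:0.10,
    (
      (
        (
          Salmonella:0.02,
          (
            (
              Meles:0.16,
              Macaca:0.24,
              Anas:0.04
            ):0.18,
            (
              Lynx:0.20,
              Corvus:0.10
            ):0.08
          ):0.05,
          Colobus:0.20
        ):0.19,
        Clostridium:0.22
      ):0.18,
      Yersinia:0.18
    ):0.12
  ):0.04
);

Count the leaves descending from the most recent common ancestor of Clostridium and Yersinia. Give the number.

The MRCA of Clostridium and Yersinia is the node subtending (((Salmonella,((Meles,Macaca,Anas),(Lynx,Corvus)),Colobus),Clostridium),Yersinia).
That clade contains 9 terminal taxa: Anas, Clostridium, Colobus, Corvus, Lynx, Macaca, Meles, Salmonella, Yersinia.

9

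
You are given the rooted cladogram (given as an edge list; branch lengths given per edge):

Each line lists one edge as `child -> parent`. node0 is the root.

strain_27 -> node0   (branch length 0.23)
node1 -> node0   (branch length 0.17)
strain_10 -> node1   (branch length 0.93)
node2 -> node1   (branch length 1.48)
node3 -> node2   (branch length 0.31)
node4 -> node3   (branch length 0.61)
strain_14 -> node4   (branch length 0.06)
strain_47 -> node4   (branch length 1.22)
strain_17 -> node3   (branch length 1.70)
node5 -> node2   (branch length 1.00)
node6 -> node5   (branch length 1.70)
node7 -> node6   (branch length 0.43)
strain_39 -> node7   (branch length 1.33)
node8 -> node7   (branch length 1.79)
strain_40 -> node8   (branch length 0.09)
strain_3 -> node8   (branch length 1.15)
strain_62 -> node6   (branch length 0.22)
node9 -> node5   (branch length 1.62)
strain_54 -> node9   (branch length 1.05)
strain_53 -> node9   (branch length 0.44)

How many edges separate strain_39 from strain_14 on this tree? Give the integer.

The MRCA of strain_39 and strain_14 is the node subtending (((strain_14,strain_47),strain_17),(((strain_39,(strain_40,strain_3)),strain_62),(strain_54,strain_53))).
From strain_39 up to that node: 4 branches. From strain_14 up to the same node: 3 branches. Total: 4 + 3 = 7.

7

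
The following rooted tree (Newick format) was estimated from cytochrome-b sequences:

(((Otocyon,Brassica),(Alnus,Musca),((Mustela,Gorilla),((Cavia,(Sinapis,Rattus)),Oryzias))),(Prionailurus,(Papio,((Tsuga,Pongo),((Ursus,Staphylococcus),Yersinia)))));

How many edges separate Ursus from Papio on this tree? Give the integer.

The MRCA of Ursus and Papio is the node subtending (Papio,((Tsuga,Pongo),((Ursus,Staphylococcus),Yersinia))).
From Ursus up to that node: 4 branches. From Papio up to the same node: 1 branch. Total: 4 + 1 = 5.

5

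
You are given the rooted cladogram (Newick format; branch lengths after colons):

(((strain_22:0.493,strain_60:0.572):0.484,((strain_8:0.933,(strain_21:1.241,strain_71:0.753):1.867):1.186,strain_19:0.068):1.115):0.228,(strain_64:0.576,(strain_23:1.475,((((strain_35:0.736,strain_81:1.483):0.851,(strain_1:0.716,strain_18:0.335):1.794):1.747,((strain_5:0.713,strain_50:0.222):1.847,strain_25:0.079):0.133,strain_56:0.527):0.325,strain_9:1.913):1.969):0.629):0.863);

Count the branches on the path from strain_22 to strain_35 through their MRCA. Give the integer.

The MRCA of strain_22 and strain_35 is the root of the tree.
From strain_22 up to that node: 3 branches. From strain_35 up to the same node: 7 branches. Total: 3 + 7 = 10.

10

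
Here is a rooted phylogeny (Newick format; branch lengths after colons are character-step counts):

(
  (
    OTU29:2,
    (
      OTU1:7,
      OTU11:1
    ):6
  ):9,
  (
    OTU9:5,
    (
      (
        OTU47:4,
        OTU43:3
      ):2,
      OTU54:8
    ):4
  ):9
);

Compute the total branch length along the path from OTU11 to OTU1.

8

The path runs OTU11 → … → MRCA → … → OTU1; the MRCA is the node subtending (OTU1,OTU11).
Branch lengths along that path: 1 + 7 = 8.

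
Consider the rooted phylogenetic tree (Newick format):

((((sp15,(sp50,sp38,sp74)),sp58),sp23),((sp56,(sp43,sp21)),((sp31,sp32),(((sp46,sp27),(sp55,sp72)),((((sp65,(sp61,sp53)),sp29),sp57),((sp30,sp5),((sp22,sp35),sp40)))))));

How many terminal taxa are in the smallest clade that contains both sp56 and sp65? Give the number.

The MRCA of sp56 and sp65 is the node subtending ((sp56,(sp43,sp21)),((sp31,sp32),(((sp46,sp27),(sp55,sp72)),((((sp65,(sp61,sp53)),sp29),sp57),((sp30,sp5),((sp22,sp35),sp40)))))).
That clade contains 19 terminal taxa: sp21, sp22, sp27, sp29, sp30, sp31, sp32, sp35, sp40, sp43, sp46, sp5, sp53, sp55, sp56, sp57, sp61, sp65, sp72.

19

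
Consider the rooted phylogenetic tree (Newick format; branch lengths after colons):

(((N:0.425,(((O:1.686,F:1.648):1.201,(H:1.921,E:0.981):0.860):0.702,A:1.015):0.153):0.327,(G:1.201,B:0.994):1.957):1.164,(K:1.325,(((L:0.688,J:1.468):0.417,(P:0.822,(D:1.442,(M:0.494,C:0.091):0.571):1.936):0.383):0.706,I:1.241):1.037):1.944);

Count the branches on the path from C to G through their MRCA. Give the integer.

10

The MRCA of C and G is the root of the tree.
From C up to that node: 7 branches. From G up to the same node: 3 branches. Total: 7 + 3 = 10.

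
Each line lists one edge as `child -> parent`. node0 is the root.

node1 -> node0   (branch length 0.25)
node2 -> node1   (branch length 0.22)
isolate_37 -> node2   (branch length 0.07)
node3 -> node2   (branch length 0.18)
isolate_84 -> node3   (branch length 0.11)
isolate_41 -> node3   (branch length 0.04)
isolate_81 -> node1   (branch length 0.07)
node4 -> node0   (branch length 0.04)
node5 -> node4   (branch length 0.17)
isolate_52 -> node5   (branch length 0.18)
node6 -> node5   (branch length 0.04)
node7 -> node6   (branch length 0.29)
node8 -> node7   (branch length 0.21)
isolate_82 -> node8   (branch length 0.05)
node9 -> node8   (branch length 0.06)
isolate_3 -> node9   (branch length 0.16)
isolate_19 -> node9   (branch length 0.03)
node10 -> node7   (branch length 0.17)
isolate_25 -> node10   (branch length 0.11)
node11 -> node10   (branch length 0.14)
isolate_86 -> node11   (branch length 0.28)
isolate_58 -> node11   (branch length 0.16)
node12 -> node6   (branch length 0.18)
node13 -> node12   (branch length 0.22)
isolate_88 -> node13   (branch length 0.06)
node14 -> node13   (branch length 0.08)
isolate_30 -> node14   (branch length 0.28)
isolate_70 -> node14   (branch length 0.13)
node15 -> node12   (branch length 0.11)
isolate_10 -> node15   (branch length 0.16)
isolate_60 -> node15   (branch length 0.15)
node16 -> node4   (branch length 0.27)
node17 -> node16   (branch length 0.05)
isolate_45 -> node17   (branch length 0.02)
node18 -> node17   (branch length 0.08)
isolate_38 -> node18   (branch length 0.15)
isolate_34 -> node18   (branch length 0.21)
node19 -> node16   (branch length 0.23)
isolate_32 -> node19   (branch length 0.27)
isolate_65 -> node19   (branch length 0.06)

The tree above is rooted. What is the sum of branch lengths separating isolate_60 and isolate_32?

1.42

The path runs isolate_60 → … → MRCA → … → isolate_32; the MRCA is the node subtending ((isolate_52,(((isolate_82,(isolate_3,isolate_19)),(isolate_25,(isolate_86,isolate_58))),((isolate_88,(isolate_30,isolate_70)),(isolate_10,isolate_60)))),((isolate_45,(isolate_38,isolate_34)),(isolate_32,isolate_65))).
Branch lengths along that path: 0.15 + 0.11 + 0.18 + 0.04 + 0.17 + 0.27 + 0.23 + 0.27 = 1.42.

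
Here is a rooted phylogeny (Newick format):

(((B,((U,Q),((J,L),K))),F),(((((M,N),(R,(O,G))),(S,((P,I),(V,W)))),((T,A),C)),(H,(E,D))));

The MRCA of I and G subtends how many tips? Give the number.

10

The MRCA of I and G is the node subtending (((M,N),(R,(O,G))),(S,((P,I),(V,W)))).
That clade contains 10 terminal taxa: G, I, M, N, O, P, R, S, V, W.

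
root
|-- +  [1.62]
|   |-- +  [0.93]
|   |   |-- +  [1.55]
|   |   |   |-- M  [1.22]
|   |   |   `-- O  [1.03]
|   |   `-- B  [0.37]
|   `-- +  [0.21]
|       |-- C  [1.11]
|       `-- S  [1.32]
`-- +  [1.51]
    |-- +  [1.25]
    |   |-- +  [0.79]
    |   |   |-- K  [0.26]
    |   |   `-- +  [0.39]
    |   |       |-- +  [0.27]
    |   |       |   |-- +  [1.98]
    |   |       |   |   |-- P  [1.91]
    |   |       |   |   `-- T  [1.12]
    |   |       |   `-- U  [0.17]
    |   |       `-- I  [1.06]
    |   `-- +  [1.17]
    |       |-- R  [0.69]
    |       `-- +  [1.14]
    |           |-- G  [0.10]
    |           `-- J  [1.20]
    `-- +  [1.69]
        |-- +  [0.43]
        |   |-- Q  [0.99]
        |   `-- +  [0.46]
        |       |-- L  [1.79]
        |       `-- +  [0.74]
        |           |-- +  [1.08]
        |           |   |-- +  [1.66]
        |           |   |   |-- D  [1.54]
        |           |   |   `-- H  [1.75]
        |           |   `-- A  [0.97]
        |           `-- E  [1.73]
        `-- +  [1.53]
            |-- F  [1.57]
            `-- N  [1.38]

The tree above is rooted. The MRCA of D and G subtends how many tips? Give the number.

The MRCA of D and G is the node subtending (((K,(((P,T),U),I)),(R,(G,J))),((Q,(L,(((D,H),A),E))),(F,N))).
That clade contains 16 terminal taxa: A, D, E, F, G, H, I, J, K, L, N, P, Q, R, T, U.

16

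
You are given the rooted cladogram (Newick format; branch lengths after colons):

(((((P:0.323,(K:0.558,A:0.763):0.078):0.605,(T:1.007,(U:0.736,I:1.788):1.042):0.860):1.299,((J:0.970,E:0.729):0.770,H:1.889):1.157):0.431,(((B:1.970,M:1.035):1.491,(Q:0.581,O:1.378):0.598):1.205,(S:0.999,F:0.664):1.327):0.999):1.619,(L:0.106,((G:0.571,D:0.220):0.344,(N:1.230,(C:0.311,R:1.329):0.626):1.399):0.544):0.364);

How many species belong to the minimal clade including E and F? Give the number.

15

The MRCA of E and F is the node subtending ((((P,(K,A)),(T,(U,I))),((J,E),H)),(((B,M),(Q,O)),(S,F))).
That clade contains 15 terminal taxa: A, B, E, F, H, I, J, K, M, O, P, Q, S, T, U.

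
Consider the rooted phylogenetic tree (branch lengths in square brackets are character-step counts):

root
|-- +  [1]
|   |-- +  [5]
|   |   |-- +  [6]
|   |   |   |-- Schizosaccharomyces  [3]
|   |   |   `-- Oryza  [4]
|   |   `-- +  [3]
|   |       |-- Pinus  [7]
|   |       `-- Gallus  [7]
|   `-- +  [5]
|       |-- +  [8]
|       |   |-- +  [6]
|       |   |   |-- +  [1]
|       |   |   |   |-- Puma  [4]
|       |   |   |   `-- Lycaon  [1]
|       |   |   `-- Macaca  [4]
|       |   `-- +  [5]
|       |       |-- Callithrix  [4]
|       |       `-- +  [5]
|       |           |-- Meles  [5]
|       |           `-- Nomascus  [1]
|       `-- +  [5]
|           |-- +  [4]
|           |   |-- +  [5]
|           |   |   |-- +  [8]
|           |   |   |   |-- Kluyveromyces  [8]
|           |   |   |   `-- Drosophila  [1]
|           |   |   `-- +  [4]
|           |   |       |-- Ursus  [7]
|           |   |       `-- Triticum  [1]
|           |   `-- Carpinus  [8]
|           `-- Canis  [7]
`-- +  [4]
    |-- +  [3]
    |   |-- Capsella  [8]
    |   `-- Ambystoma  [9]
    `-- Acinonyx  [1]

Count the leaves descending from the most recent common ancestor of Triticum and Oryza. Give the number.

The MRCA of Triticum and Oryza is the node subtending (((Schizosaccharomyces,Oryza),(Pinus,Gallus)),((((Puma,Lycaon),Macaca),(Callithrix,(Meles,Nomascus))),((((Kluyveromyces,Drosophila),(Ursus,Triticum)),Carpinus),Canis))).
That clade contains 16 terminal taxa: Callithrix, Canis, Carpinus, Drosophila, Gallus, Kluyveromyces, Lycaon, Macaca, Meles, Nomascus, Oryza, Pinus, Puma, Schizosaccharomyces, Triticum, Ursus.

16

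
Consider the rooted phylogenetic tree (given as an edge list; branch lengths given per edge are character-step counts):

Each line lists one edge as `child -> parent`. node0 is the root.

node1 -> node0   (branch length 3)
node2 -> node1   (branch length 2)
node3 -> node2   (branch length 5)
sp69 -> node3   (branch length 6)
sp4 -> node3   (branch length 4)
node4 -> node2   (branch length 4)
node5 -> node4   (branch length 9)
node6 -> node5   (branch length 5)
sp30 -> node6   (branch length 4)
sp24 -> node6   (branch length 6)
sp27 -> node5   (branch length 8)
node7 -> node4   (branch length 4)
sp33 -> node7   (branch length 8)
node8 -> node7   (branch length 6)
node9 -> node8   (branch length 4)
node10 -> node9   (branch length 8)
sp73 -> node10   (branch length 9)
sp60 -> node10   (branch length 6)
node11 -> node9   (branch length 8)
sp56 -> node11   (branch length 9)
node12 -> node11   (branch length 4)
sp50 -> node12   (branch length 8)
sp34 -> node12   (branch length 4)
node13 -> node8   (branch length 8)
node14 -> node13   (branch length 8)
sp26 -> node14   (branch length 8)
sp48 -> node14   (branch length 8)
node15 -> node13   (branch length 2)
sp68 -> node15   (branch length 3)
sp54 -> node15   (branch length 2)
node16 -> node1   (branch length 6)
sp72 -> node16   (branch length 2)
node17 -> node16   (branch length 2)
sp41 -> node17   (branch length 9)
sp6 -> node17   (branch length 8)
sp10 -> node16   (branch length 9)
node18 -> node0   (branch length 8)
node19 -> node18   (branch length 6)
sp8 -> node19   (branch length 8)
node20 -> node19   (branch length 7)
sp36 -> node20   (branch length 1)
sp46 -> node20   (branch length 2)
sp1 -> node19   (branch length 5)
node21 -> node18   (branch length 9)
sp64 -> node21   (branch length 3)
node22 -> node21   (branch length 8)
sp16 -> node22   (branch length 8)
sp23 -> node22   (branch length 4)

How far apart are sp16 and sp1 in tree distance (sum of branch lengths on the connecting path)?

36

The path runs sp16 → … → MRCA → … → sp1; the MRCA is the node subtending ((sp8,(sp36,sp46),sp1),(sp64,(sp16,sp23))).
Branch lengths along that path: 8 + 8 + 9 + 6 + 5 = 36.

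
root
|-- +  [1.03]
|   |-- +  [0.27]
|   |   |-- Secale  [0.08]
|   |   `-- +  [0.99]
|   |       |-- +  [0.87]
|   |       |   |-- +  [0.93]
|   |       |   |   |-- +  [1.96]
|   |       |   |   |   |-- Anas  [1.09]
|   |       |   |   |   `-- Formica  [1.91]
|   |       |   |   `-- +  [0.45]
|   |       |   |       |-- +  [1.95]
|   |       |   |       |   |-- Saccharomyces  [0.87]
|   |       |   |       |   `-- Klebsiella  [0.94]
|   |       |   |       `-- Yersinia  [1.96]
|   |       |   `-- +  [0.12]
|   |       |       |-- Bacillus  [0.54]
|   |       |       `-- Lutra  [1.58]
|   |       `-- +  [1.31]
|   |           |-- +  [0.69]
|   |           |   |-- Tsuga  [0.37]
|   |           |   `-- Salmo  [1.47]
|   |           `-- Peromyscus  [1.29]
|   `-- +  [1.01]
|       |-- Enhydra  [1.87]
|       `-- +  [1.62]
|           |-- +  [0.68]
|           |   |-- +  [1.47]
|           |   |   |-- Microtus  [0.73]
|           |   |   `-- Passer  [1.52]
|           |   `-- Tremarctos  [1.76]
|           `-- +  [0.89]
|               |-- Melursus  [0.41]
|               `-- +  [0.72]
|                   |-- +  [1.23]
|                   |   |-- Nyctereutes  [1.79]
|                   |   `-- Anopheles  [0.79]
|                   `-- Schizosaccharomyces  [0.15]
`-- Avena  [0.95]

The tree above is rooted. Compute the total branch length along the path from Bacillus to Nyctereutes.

10.05

The path runs Bacillus → … → MRCA → … → Nyctereutes; the MRCA is the node subtending ((Secale,((((Anas,Formica),((Saccharomyces,Klebsiella),Yersinia)),(Bacillus,Lutra)),((Tsuga,Salmo),Peromyscus))),(Enhydra,(((Microtus,Passer),Tremarctos),(Melursus,((Nyctereutes,Anopheles),Schizosaccharomyces))))).
Branch lengths along that path: 0.54 + 0.12 + 0.87 + 0.99 + 0.27 + 1.01 + 1.62 + 0.89 + 0.72 + 1.23 + 1.79 = 10.05.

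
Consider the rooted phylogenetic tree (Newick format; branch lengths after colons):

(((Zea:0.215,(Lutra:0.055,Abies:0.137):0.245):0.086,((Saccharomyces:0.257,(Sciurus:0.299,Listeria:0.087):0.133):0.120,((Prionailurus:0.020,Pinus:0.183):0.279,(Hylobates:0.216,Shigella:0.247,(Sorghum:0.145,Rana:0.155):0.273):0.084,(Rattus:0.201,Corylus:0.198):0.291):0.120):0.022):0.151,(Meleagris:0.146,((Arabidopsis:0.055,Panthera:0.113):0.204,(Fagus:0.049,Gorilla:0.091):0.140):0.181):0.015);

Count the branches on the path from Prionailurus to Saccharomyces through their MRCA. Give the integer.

The MRCA of Prionailurus and Saccharomyces is the node subtending ((Saccharomyces,(Sciurus,Listeria)),((Prionailurus,Pinus),(Hylobates,Shigella,(Sorghum,Rana)),(Rattus,Corylus))).
From Prionailurus up to that node: 3 branches. From Saccharomyces up to the same node: 2 branches. Total: 3 + 2 = 5.

5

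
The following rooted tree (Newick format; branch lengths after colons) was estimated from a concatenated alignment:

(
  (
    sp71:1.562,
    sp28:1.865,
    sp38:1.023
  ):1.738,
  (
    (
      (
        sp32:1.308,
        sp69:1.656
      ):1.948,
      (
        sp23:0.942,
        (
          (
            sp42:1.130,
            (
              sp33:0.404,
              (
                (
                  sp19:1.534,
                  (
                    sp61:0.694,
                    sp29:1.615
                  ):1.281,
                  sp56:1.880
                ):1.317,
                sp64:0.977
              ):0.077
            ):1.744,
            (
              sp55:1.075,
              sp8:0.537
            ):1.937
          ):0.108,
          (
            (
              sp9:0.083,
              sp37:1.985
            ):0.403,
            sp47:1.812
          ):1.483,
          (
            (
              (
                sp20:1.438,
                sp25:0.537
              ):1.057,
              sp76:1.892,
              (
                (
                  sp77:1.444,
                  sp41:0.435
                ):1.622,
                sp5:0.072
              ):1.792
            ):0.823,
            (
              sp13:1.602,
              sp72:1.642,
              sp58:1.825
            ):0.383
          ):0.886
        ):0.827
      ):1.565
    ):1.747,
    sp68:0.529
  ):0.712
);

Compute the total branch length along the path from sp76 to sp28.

The path runs sp76 → … → MRCA → … → sp28; the MRCA is the root of the tree.
Branch lengths along that path: 1.892 + 0.823 + 0.886 + 0.827 + 1.565 + 1.747 + 0.712 + 1.738 + 1.865 = 12.055.

12.055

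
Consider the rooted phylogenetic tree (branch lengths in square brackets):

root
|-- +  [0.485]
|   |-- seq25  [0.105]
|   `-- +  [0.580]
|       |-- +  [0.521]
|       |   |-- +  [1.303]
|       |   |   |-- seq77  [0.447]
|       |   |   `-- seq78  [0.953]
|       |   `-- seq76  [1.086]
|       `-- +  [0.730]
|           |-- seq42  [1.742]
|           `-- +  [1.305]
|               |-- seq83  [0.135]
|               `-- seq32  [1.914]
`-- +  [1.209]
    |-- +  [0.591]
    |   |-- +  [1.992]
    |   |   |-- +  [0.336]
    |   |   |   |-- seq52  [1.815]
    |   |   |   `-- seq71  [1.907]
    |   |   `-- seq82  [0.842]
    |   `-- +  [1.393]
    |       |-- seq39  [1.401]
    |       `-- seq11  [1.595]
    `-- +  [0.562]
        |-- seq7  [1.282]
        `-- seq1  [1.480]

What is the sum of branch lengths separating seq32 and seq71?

11.049

The path runs seq32 → … → MRCA → … → seq71; the MRCA is the root of the tree.
Branch lengths along that path: 1.914 + 1.305 + 0.730 + 0.580 + 0.485 + 1.209 + 0.591 + 1.992 + 0.336 + 1.907 = 11.049.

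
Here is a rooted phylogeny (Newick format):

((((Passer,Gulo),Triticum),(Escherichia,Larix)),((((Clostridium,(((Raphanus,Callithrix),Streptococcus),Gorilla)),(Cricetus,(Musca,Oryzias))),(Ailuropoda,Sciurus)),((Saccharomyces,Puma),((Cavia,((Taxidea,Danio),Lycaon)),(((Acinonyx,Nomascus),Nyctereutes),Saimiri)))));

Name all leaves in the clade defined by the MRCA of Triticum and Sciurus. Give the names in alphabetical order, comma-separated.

Tracing Triticum: it sits inside ((Passer,Gulo),Triticum).
Tracing Sciurus: it sits inside (Ailuropoda,Sciurus).
The smallest clade enclosing both is the whole tree (their MRCA is the root), so the answer is all 25 tips in alphabetical order.

Acinonyx, Ailuropoda, Callithrix, Cavia, Clostridium, Cricetus, Danio, Escherichia, Gorilla, Gulo, Larix, Lycaon, Musca, Nomascus, Nyctereutes, Oryzias, Passer, Puma, Raphanus, Saccharomyces, Saimiri, Sciurus, Streptococcus, Taxidea, Triticum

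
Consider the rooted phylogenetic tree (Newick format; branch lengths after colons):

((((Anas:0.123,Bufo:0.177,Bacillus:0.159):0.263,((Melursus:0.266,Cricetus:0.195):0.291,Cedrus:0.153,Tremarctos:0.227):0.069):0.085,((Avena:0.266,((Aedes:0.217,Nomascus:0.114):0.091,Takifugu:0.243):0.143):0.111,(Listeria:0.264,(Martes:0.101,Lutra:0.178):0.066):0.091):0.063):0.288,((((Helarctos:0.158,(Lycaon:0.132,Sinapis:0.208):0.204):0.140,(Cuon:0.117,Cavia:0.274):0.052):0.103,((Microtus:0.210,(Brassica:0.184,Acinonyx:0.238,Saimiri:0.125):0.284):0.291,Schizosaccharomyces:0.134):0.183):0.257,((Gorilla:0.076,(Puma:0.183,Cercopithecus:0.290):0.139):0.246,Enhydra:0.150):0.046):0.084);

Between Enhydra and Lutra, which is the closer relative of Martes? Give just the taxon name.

Lutra

The MRCA of Martes and Lutra subtends (Martes,Lutra) (2 taxa).
The MRCA of Martes and Enhydra is the root, subtending the entire tree (28 taxa).
The first is nested inside the second, so Martes shares a more recent common ancestor with Lutra.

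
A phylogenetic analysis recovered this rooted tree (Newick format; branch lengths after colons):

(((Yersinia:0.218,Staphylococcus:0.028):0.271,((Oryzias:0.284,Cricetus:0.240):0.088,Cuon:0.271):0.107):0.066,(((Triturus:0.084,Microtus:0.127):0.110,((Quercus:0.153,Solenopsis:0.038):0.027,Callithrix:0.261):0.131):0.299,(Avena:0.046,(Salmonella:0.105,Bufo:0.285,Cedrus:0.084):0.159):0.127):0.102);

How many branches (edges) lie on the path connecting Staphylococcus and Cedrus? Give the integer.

7

The MRCA of Staphylococcus and Cedrus is the root of the tree.
From Staphylococcus up to that node: 3 branches. From Cedrus up to the same node: 4 branches. Total: 3 + 4 = 7.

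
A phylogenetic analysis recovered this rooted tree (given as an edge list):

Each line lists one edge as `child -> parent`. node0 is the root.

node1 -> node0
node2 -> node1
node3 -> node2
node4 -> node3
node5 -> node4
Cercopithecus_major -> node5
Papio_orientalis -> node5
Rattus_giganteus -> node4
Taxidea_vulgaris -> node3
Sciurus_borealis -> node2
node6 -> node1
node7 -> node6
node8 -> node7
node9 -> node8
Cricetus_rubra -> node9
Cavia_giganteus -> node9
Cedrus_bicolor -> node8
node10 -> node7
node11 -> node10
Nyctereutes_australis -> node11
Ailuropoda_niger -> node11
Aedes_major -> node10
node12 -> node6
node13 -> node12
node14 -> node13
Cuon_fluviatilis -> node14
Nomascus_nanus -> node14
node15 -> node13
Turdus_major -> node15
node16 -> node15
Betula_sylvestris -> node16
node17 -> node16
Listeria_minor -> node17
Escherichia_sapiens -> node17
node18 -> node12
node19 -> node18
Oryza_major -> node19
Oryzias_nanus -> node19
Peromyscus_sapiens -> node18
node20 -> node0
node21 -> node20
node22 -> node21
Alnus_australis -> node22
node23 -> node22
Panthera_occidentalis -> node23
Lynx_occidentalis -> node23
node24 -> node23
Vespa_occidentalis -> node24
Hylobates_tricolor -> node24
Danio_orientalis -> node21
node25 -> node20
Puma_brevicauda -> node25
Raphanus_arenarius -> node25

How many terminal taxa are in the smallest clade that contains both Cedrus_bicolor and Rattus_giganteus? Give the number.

The MRCA of Cedrus_bicolor and Rattus_giganteus is the node subtending (((((Cercopithecus_major,Papio_orientalis),Rattus_giganteus),Taxidea_vulgaris),Sciurus_borealis),((((Cricetus_rubra,Cavia_giganteus),Cedrus_bicolor),((Nyctereutes_australis,Ailuropoda_niger),Aedes_major)),(((Cuon_fluviatilis,Nomascus_nanus),(Turdus_major,(Betula_sylvestris,(Listeria_minor,Escherichia_sapiens)))),((Oryza_major,Oryzias_nanus),Peromyscus_sapiens)))).
That clade contains 20 terminal taxa: Aedes_major, Ailuropoda_niger, Betula_sylvestris, Cavia_giganteus, Cedrus_bicolor, Cercopithecus_major, Cricetus_rubra, Cuon_fluviatilis, Escherichia_sapiens, Listeria_minor, Nomascus_nanus, Nyctereutes_australis, Oryza_major, Oryzias_nanus, Papio_orientalis, Peromyscus_sapiens, Rattus_giganteus, Sciurus_borealis, Taxidea_vulgaris, Turdus_major.

20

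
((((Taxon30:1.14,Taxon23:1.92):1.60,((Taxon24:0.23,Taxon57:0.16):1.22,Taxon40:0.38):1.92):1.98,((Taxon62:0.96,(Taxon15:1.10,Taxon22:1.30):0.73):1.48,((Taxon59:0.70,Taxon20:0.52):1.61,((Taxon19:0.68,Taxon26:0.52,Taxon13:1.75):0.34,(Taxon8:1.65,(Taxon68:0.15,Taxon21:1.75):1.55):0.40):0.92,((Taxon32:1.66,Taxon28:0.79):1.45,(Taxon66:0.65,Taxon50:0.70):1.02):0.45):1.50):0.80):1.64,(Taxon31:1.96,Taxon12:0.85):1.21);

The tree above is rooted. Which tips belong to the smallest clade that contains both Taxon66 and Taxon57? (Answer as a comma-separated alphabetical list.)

Tracing Taxon66: it sits inside (Taxon66,Taxon50).
Tracing Taxon57: it sits inside (Taxon24,Taxon57).
The smallest clade enclosing both is (((Taxon30,Taxon23),((Taxon24,Taxon57),Taxon40)),((Taxon62,(Taxon15,Taxon22)),((Taxon59,Taxon20),((Taxon19,Taxon26,Taxon13),(Taxon8,(Taxon68,Taxon21))),((Taxon32,Taxon28),(Taxon66,Taxon50))))); the answer is its 20 terminal taxa in alphabetical order.

Taxon13, Taxon15, Taxon19, Taxon20, Taxon21, Taxon22, Taxon23, Taxon24, Taxon26, Taxon28, Taxon30, Taxon32, Taxon40, Taxon50, Taxon57, Taxon59, Taxon62, Taxon66, Taxon68, Taxon8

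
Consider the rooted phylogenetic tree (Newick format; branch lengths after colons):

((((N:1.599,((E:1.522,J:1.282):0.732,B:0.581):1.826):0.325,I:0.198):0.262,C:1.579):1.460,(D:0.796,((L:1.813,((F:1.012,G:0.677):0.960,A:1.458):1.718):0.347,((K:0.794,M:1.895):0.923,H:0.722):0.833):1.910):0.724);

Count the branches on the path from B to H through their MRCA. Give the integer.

The MRCA of B and H is the root of the tree.
From B up to that node: 5 branches. From H up to the same node: 4 branches. Total: 5 + 4 = 9.

9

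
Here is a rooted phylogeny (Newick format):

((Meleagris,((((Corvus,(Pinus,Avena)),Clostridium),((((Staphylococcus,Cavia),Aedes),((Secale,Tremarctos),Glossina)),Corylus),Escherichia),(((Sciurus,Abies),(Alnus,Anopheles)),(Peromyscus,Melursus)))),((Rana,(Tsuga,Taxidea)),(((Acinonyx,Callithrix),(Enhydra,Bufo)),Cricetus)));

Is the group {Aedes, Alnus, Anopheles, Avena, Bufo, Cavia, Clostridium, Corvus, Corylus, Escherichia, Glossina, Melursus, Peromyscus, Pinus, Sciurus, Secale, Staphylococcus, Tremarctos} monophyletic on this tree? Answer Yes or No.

The MRCA of the listed taxa is the root, so the smallest clade containing them is the whole tree.
That clade also contains Abies, Acinonyx, Callithrix, Cricetus, Enhydra, Meleagris, Rana, Taxidea, Tsuga, which are not in the proposed group, so the group is not monophyletic.

No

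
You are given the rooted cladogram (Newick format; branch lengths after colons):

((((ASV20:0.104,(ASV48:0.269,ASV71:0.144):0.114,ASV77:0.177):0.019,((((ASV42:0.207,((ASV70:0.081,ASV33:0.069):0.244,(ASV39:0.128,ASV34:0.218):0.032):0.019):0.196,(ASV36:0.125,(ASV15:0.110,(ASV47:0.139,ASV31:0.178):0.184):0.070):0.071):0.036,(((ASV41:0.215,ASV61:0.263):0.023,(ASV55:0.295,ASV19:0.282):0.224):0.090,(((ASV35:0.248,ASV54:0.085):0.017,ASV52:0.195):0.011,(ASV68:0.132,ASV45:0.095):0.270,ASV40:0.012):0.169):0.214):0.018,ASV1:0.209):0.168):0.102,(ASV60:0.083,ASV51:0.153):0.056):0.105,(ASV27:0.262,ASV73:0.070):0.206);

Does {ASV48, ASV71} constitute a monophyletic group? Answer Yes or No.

The most recent common ancestor of these taxa subtends (ASV48,ASV71).
That clade has exactly 2 tips — every listed taxon and nothing else — so the group is monophyletic.

Yes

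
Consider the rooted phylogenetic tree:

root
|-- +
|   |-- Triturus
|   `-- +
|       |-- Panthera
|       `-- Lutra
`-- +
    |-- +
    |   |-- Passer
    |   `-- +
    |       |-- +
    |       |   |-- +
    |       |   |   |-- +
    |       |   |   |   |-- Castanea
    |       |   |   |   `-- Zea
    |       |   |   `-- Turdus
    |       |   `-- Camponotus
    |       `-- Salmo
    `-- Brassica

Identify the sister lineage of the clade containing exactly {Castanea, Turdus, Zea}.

Camponotus

The clade containing exactly {Castanea, Turdus, Zea} attaches to the tree at the node subtending (((Castanea,Zea),Turdus),Camponotus).
The other lineage descending from that same node — the sister group — is the single tip Camponotus.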